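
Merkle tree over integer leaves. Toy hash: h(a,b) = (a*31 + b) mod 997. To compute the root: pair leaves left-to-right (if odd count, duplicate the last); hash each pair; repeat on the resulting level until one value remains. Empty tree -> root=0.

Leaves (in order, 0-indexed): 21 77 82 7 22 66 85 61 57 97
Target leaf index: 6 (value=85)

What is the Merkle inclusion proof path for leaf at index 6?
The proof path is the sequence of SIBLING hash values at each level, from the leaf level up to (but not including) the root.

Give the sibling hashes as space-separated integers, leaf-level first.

Answer: 61 748 192 478

Derivation:
L0 (leaves): [21, 77, 82, 7, 22, 66, 85, 61, 57, 97], target index=6
L1: h(21,77)=(21*31+77)%997=728 [pair 0] h(82,7)=(82*31+7)%997=555 [pair 1] h(22,66)=(22*31+66)%997=748 [pair 2] h(85,61)=(85*31+61)%997=702 [pair 3] h(57,97)=(57*31+97)%997=867 [pair 4] -> [728, 555, 748, 702, 867]
  Sibling for proof at L0: 61
L2: h(728,555)=(728*31+555)%997=192 [pair 0] h(748,702)=(748*31+702)%997=959 [pair 1] h(867,867)=(867*31+867)%997=825 [pair 2] -> [192, 959, 825]
  Sibling for proof at L1: 748
L3: h(192,959)=(192*31+959)%997=929 [pair 0] h(825,825)=(825*31+825)%997=478 [pair 1] -> [929, 478]
  Sibling for proof at L2: 192
L4: h(929,478)=(929*31+478)%997=364 [pair 0] -> [364]
  Sibling for proof at L3: 478
Root: 364
Proof path (sibling hashes from leaf to root): [61, 748, 192, 478]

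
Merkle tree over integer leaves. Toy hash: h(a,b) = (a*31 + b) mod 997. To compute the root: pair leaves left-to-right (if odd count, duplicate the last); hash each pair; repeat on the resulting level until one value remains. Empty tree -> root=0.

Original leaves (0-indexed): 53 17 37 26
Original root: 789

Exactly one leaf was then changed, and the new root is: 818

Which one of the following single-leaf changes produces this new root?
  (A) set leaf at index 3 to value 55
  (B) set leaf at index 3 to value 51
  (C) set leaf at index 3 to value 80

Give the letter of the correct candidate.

Answer: A

Derivation:
Original leaves: [53, 17, 37, 26]
Target new root: 818
Try each candidate change and compute the resulting root:
Candidate A: set leaf[3] = 55 -> leaves = [53, 17, 37, 55]
  L0: [53, 17, 37, 55]
  L1: h(53,17)=(53*31+17)%997=663 h(37,55)=(37*31+55)%997=205 -> [663, 205]
  L2: h(663,205)=(663*31+205)%997=818 -> [818]
  root = 818 == target 818  ** MATCH **
Candidate B: set leaf[3] = 51 -> leaves = [53, 17, 37, 51]
  L0: [53, 17, 37, 51]
  L1: h(53,17)=(53*31+17)%997=663 h(37,51)=(37*31+51)%997=201 -> [663, 201]
  L2: h(663,201)=(663*31+201)%997=814 -> [814]
  root = 814 != target 818
Candidate C: set leaf[3] = 80 -> leaves = [53, 17, 37, 80]
  L0: [53, 17, 37, 80]
  L1: h(53,17)=(53*31+17)%997=663 h(37,80)=(37*31+80)%997=230 -> [663, 230]
  L2: h(663,230)=(663*31+230)%997=843 -> [843]
  root = 843 != target 818
Candidate A produces the target root.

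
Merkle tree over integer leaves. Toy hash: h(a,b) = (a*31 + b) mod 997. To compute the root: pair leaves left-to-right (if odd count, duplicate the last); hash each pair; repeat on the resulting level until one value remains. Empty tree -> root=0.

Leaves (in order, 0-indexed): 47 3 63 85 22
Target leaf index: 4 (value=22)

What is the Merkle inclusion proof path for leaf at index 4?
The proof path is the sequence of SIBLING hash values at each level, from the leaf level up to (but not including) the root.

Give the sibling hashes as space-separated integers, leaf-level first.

L0 (leaves): [47, 3, 63, 85, 22], target index=4
L1: h(47,3)=(47*31+3)%997=463 [pair 0] h(63,85)=(63*31+85)%997=44 [pair 1] h(22,22)=(22*31+22)%997=704 [pair 2] -> [463, 44, 704]
  Sibling for proof at L0: 22
L2: h(463,44)=(463*31+44)%997=439 [pair 0] h(704,704)=(704*31+704)%997=594 [pair 1] -> [439, 594]
  Sibling for proof at L1: 704
L3: h(439,594)=(439*31+594)%997=245 [pair 0] -> [245]
  Sibling for proof at L2: 439
Root: 245
Proof path (sibling hashes from leaf to root): [22, 704, 439]

Answer: 22 704 439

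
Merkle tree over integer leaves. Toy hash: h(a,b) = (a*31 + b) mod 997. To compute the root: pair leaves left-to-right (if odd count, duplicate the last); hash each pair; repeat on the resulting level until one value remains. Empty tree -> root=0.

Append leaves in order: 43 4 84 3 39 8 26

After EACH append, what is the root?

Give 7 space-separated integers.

After append 43 (leaves=[43]):
  L0: [43]
  root=43
After append 4 (leaves=[43, 4]):
  L0: [43, 4]
  L1: h(43,4)=(43*31+4)%997=340 -> [340]
  root=340
After append 84 (leaves=[43, 4, 84]):
  L0: [43, 4, 84]
  L1: h(43,4)=(43*31+4)%997=340 h(84,84)=(84*31+84)%997=694 -> [340, 694]
  L2: h(340,694)=(340*31+694)%997=267 -> [267]
  root=267
After append 3 (leaves=[43, 4, 84, 3]):
  L0: [43, 4, 84, 3]
  L1: h(43,4)=(43*31+4)%997=340 h(84,3)=(84*31+3)%997=613 -> [340, 613]
  L2: h(340,613)=(340*31+613)%997=186 -> [186]
  root=186
After append 39 (leaves=[43, 4, 84, 3, 39]):
  L0: [43, 4, 84, 3, 39]
  L1: h(43,4)=(43*31+4)%997=340 h(84,3)=(84*31+3)%997=613 h(39,39)=(39*31+39)%997=251 -> [340, 613, 251]
  L2: h(340,613)=(340*31+613)%997=186 h(251,251)=(251*31+251)%997=56 -> [186, 56]
  L3: h(186,56)=(186*31+56)%997=837 -> [837]
  root=837
After append 8 (leaves=[43, 4, 84, 3, 39, 8]):
  L0: [43, 4, 84, 3, 39, 8]
  L1: h(43,4)=(43*31+4)%997=340 h(84,3)=(84*31+3)%997=613 h(39,8)=(39*31+8)%997=220 -> [340, 613, 220]
  L2: h(340,613)=(340*31+613)%997=186 h(220,220)=(220*31+220)%997=61 -> [186, 61]
  L3: h(186,61)=(186*31+61)%997=842 -> [842]
  root=842
After append 26 (leaves=[43, 4, 84, 3, 39, 8, 26]):
  L0: [43, 4, 84, 3, 39, 8, 26]
  L1: h(43,4)=(43*31+4)%997=340 h(84,3)=(84*31+3)%997=613 h(39,8)=(39*31+8)%997=220 h(26,26)=(26*31+26)%997=832 -> [340, 613, 220, 832]
  L2: h(340,613)=(340*31+613)%997=186 h(220,832)=(220*31+832)%997=673 -> [186, 673]
  L3: h(186,673)=(186*31+673)%997=457 -> [457]
  root=457

Answer: 43 340 267 186 837 842 457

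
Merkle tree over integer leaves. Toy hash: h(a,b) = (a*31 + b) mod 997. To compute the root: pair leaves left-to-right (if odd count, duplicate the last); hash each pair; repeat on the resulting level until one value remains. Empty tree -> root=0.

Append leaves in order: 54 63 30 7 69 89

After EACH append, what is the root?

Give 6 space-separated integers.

Answer: 54 740 969 946 282 922

Derivation:
After append 54 (leaves=[54]):
  L0: [54]
  root=54
After append 63 (leaves=[54, 63]):
  L0: [54, 63]
  L1: h(54,63)=(54*31+63)%997=740 -> [740]
  root=740
After append 30 (leaves=[54, 63, 30]):
  L0: [54, 63, 30]
  L1: h(54,63)=(54*31+63)%997=740 h(30,30)=(30*31+30)%997=960 -> [740, 960]
  L2: h(740,960)=(740*31+960)%997=969 -> [969]
  root=969
After append 7 (leaves=[54, 63, 30, 7]):
  L0: [54, 63, 30, 7]
  L1: h(54,63)=(54*31+63)%997=740 h(30,7)=(30*31+7)%997=937 -> [740, 937]
  L2: h(740,937)=(740*31+937)%997=946 -> [946]
  root=946
After append 69 (leaves=[54, 63, 30, 7, 69]):
  L0: [54, 63, 30, 7, 69]
  L1: h(54,63)=(54*31+63)%997=740 h(30,7)=(30*31+7)%997=937 h(69,69)=(69*31+69)%997=214 -> [740, 937, 214]
  L2: h(740,937)=(740*31+937)%997=946 h(214,214)=(214*31+214)%997=866 -> [946, 866]
  L3: h(946,866)=(946*31+866)%997=282 -> [282]
  root=282
After append 89 (leaves=[54, 63, 30, 7, 69, 89]):
  L0: [54, 63, 30, 7, 69, 89]
  L1: h(54,63)=(54*31+63)%997=740 h(30,7)=(30*31+7)%997=937 h(69,89)=(69*31+89)%997=234 -> [740, 937, 234]
  L2: h(740,937)=(740*31+937)%997=946 h(234,234)=(234*31+234)%997=509 -> [946, 509]
  L3: h(946,509)=(946*31+509)%997=922 -> [922]
  root=922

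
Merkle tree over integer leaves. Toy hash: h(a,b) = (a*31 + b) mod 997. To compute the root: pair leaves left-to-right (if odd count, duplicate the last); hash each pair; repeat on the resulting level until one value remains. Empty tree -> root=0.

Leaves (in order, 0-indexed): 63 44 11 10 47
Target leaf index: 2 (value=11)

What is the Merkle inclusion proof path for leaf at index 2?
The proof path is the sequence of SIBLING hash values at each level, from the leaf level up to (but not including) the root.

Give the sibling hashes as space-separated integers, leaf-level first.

Answer: 10 3 272

Derivation:
L0 (leaves): [63, 44, 11, 10, 47], target index=2
L1: h(63,44)=(63*31+44)%997=3 [pair 0] h(11,10)=(11*31+10)%997=351 [pair 1] h(47,47)=(47*31+47)%997=507 [pair 2] -> [3, 351, 507]
  Sibling for proof at L0: 10
L2: h(3,351)=(3*31+351)%997=444 [pair 0] h(507,507)=(507*31+507)%997=272 [pair 1] -> [444, 272]
  Sibling for proof at L1: 3
L3: h(444,272)=(444*31+272)%997=78 [pair 0] -> [78]
  Sibling for proof at L2: 272
Root: 78
Proof path (sibling hashes from leaf to root): [10, 3, 272]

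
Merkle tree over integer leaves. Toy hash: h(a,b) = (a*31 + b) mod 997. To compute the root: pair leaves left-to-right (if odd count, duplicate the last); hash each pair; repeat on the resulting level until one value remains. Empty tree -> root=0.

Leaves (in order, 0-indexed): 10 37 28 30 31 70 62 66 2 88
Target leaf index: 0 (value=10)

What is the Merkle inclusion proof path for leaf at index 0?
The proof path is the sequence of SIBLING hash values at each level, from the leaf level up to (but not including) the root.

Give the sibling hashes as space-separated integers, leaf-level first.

L0 (leaves): [10, 37, 28, 30, 31, 70, 62, 66, 2, 88], target index=0
L1: h(10,37)=(10*31+37)%997=347 [pair 0] h(28,30)=(28*31+30)%997=898 [pair 1] h(31,70)=(31*31+70)%997=34 [pair 2] h(62,66)=(62*31+66)%997=991 [pair 3] h(2,88)=(2*31+88)%997=150 [pair 4] -> [347, 898, 34, 991, 150]
  Sibling for proof at L0: 37
L2: h(347,898)=(347*31+898)%997=688 [pair 0] h(34,991)=(34*31+991)%997=51 [pair 1] h(150,150)=(150*31+150)%997=812 [pair 2] -> [688, 51, 812]
  Sibling for proof at L1: 898
L3: h(688,51)=(688*31+51)%997=442 [pair 0] h(812,812)=(812*31+812)%997=62 [pair 1] -> [442, 62]
  Sibling for proof at L2: 51
L4: h(442,62)=(442*31+62)%997=803 [pair 0] -> [803]
  Sibling for proof at L3: 62
Root: 803
Proof path (sibling hashes from leaf to root): [37, 898, 51, 62]

Answer: 37 898 51 62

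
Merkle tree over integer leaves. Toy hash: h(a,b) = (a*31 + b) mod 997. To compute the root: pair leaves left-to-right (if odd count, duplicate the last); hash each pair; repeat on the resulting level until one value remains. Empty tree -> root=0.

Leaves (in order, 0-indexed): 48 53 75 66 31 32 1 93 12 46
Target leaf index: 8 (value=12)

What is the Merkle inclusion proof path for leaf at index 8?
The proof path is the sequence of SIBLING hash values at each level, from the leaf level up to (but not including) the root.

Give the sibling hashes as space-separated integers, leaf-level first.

Answer: 46 418 415 699

Derivation:
L0 (leaves): [48, 53, 75, 66, 31, 32, 1, 93, 12, 46], target index=8
L1: h(48,53)=(48*31+53)%997=544 [pair 0] h(75,66)=(75*31+66)%997=397 [pair 1] h(31,32)=(31*31+32)%997=993 [pair 2] h(1,93)=(1*31+93)%997=124 [pair 3] h(12,46)=(12*31+46)%997=418 [pair 4] -> [544, 397, 993, 124, 418]
  Sibling for proof at L0: 46
L2: h(544,397)=(544*31+397)%997=312 [pair 0] h(993,124)=(993*31+124)%997=0 [pair 1] h(418,418)=(418*31+418)%997=415 [pair 2] -> [312, 0, 415]
  Sibling for proof at L1: 418
L3: h(312,0)=(312*31+0)%997=699 [pair 0] h(415,415)=(415*31+415)%997=319 [pair 1] -> [699, 319]
  Sibling for proof at L2: 415
L4: h(699,319)=(699*31+319)%997=54 [pair 0] -> [54]
  Sibling for proof at L3: 699
Root: 54
Proof path (sibling hashes from leaf to root): [46, 418, 415, 699]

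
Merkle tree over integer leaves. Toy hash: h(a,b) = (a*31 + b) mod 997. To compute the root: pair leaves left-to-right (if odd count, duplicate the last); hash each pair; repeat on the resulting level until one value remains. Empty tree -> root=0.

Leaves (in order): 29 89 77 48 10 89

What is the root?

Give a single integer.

Answer: 841

Derivation:
L0: [29, 89, 77, 48, 10, 89]
L1: h(29,89)=(29*31+89)%997=988 h(77,48)=(77*31+48)%997=441 h(10,89)=(10*31+89)%997=399 -> [988, 441, 399]
L2: h(988,441)=(988*31+441)%997=162 h(399,399)=(399*31+399)%997=804 -> [162, 804]
L3: h(162,804)=(162*31+804)%997=841 -> [841]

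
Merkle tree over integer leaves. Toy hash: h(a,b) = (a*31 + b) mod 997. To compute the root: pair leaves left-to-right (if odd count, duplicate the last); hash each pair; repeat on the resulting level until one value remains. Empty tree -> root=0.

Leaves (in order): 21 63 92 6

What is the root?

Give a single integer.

L0: [21, 63, 92, 6]
L1: h(21,63)=(21*31+63)%997=714 h(92,6)=(92*31+6)%997=864 -> [714, 864]
L2: h(714,864)=(714*31+864)%997=67 -> [67]

Answer: 67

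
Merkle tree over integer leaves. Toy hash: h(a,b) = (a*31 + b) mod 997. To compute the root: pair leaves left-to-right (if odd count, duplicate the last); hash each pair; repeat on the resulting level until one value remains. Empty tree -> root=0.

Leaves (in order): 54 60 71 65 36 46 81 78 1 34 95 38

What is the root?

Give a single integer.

Answer: 171

Derivation:
L0: [54, 60, 71, 65, 36, 46, 81, 78, 1, 34, 95, 38]
L1: h(54,60)=(54*31+60)%997=737 h(71,65)=(71*31+65)%997=272 h(36,46)=(36*31+46)%997=165 h(81,78)=(81*31+78)%997=595 h(1,34)=(1*31+34)%997=65 h(95,38)=(95*31+38)%997=989 -> [737, 272, 165, 595, 65, 989]
L2: h(737,272)=(737*31+272)%997=188 h(165,595)=(165*31+595)%997=725 h(65,989)=(65*31+989)%997=13 -> [188, 725, 13]
L3: h(188,725)=(188*31+725)%997=571 h(13,13)=(13*31+13)%997=416 -> [571, 416]
L4: h(571,416)=(571*31+416)%997=171 -> [171]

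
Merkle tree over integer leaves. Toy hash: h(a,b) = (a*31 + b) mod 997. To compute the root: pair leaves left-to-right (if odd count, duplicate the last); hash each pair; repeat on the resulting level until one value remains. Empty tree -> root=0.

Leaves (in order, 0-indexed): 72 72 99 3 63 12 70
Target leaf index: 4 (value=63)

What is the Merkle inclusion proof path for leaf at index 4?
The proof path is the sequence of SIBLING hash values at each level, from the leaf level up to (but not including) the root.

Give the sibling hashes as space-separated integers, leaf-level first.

L0 (leaves): [72, 72, 99, 3, 63, 12, 70], target index=4
L1: h(72,72)=(72*31+72)%997=310 [pair 0] h(99,3)=(99*31+3)%997=81 [pair 1] h(63,12)=(63*31+12)%997=968 [pair 2] h(70,70)=(70*31+70)%997=246 [pair 3] -> [310, 81, 968, 246]
  Sibling for proof at L0: 12
L2: h(310,81)=(310*31+81)%997=718 [pair 0] h(968,246)=(968*31+246)%997=344 [pair 1] -> [718, 344]
  Sibling for proof at L1: 246
L3: h(718,344)=(718*31+344)%997=668 [pair 0] -> [668]
  Sibling for proof at L2: 718
Root: 668
Proof path (sibling hashes from leaf to root): [12, 246, 718]

Answer: 12 246 718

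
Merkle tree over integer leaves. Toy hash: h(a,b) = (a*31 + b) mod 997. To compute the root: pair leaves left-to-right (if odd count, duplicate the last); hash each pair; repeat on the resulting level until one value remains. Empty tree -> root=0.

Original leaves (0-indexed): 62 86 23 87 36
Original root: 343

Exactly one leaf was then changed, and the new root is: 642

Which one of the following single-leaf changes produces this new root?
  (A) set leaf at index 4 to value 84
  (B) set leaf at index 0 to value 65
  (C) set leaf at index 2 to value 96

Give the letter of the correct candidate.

Answer: A

Derivation:
Original leaves: [62, 86, 23, 87, 36]
Target new root: 642
Try each candidate change and compute the resulting root:
Candidate A: set leaf[4] = 84 -> leaves = [62, 86, 23, 87, 84]
  L0: [62, 86, 23, 87, 84]
  L1: h(62,86)=(62*31+86)%997=14 h(23,87)=(23*31+87)%997=800 h(84,84)=(84*31+84)%997=694 -> [14, 800, 694]
  L2: h(14,800)=(14*31+800)%997=237 h(694,694)=(694*31+694)%997=274 -> [237, 274]
  L3: h(237,274)=(237*31+274)%997=642 -> [642]
  root = 642 == target 642  ** MATCH **
Candidate B: set leaf[0] = 65 -> leaves = [65, 86, 23, 87, 36]
  L0: [65, 86, 23, 87, 36]
  L1: h(65,86)=(65*31+86)%997=107 h(23,87)=(23*31+87)%997=800 h(36,36)=(36*31+36)%997=155 -> [107, 800, 155]
  L2: h(107,800)=(107*31+800)%997=129 h(155,155)=(155*31+155)%997=972 -> [129, 972]
  L3: h(129,972)=(129*31+972)%997=983 -> [983]
  root = 983 != target 642
Candidate C: set leaf[2] = 96 -> leaves = [62, 86, 96, 87, 36]
  L0: [62, 86, 96, 87, 36]
  L1: h(62,86)=(62*31+86)%997=14 h(96,87)=(96*31+87)%997=72 h(36,36)=(36*31+36)%997=155 -> [14, 72, 155]
  L2: h(14,72)=(14*31+72)%997=506 h(155,155)=(155*31+155)%997=972 -> [506, 972]
  L3: h(506,972)=(506*31+972)%997=706 -> [706]
  root = 706 != target 642
Candidate A produces the target root.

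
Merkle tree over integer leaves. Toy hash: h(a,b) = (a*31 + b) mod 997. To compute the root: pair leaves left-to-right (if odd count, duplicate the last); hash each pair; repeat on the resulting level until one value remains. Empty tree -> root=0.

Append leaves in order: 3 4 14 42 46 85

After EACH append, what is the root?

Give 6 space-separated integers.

Answer: 3 97 464 492 542 793

Derivation:
After append 3 (leaves=[3]):
  L0: [3]
  root=3
After append 4 (leaves=[3, 4]):
  L0: [3, 4]
  L1: h(3,4)=(3*31+4)%997=97 -> [97]
  root=97
After append 14 (leaves=[3, 4, 14]):
  L0: [3, 4, 14]
  L1: h(3,4)=(3*31+4)%997=97 h(14,14)=(14*31+14)%997=448 -> [97, 448]
  L2: h(97,448)=(97*31+448)%997=464 -> [464]
  root=464
After append 42 (leaves=[3, 4, 14, 42]):
  L0: [3, 4, 14, 42]
  L1: h(3,4)=(3*31+4)%997=97 h(14,42)=(14*31+42)%997=476 -> [97, 476]
  L2: h(97,476)=(97*31+476)%997=492 -> [492]
  root=492
After append 46 (leaves=[3, 4, 14, 42, 46]):
  L0: [3, 4, 14, 42, 46]
  L1: h(3,4)=(3*31+4)%997=97 h(14,42)=(14*31+42)%997=476 h(46,46)=(46*31+46)%997=475 -> [97, 476, 475]
  L2: h(97,476)=(97*31+476)%997=492 h(475,475)=(475*31+475)%997=245 -> [492, 245]
  L3: h(492,245)=(492*31+245)%997=542 -> [542]
  root=542
After append 85 (leaves=[3, 4, 14, 42, 46, 85]):
  L0: [3, 4, 14, 42, 46, 85]
  L1: h(3,4)=(3*31+4)%997=97 h(14,42)=(14*31+42)%997=476 h(46,85)=(46*31+85)%997=514 -> [97, 476, 514]
  L2: h(97,476)=(97*31+476)%997=492 h(514,514)=(514*31+514)%997=496 -> [492, 496]
  L3: h(492,496)=(492*31+496)%997=793 -> [793]
  root=793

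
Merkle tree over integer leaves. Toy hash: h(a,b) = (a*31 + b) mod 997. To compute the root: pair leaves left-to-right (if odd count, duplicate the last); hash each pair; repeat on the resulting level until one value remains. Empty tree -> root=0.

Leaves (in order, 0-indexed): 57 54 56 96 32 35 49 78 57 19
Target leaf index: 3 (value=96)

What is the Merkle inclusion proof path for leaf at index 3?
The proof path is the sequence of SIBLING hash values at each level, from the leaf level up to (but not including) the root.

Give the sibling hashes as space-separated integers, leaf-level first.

Answer: 56 824 533 366

Derivation:
L0 (leaves): [57, 54, 56, 96, 32, 35, 49, 78, 57, 19], target index=3
L1: h(57,54)=(57*31+54)%997=824 [pair 0] h(56,96)=(56*31+96)%997=835 [pair 1] h(32,35)=(32*31+35)%997=30 [pair 2] h(49,78)=(49*31+78)%997=600 [pair 3] h(57,19)=(57*31+19)%997=789 [pair 4] -> [824, 835, 30, 600, 789]
  Sibling for proof at L0: 56
L2: h(824,835)=(824*31+835)%997=457 [pair 0] h(30,600)=(30*31+600)%997=533 [pair 1] h(789,789)=(789*31+789)%997=323 [pair 2] -> [457, 533, 323]
  Sibling for proof at L1: 824
L3: h(457,533)=(457*31+533)%997=742 [pair 0] h(323,323)=(323*31+323)%997=366 [pair 1] -> [742, 366]
  Sibling for proof at L2: 533
L4: h(742,366)=(742*31+366)%997=437 [pair 0] -> [437]
  Sibling for proof at L3: 366
Root: 437
Proof path (sibling hashes from leaf to root): [56, 824, 533, 366]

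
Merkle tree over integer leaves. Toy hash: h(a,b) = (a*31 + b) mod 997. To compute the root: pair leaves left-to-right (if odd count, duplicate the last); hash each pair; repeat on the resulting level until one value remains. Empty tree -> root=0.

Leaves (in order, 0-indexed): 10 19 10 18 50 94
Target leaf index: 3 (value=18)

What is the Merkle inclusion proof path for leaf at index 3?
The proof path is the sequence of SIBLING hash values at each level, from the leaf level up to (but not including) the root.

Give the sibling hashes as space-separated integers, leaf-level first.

Answer: 10 329 764

Derivation:
L0 (leaves): [10, 19, 10, 18, 50, 94], target index=3
L1: h(10,19)=(10*31+19)%997=329 [pair 0] h(10,18)=(10*31+18)%997=328 [pair 1] h(50,94)=(50*31+94)%997=647 [pair 2] -> [329, 328, 647]
  Sibling for proof at L0: 10
L2: h(329,328)=(329*31+328)%997=557 [pair 0] h(647,647)=(647*31+647)%997=764 [pair 1] -> [557, 764]
  Sibling for proof at L1: 329
L3: h(557,764)=(557*31+764)%997=85 [pair 0] -> [85]
  Sibling for proof at L2: 764
Root: 85
Proof path (sibling hashes from leaf to root): [10, 329, 764]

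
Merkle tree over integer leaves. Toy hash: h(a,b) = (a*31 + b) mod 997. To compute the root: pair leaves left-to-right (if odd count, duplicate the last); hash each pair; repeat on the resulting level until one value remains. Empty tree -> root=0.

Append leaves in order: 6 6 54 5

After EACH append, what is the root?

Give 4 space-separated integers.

After append 6 (leaves=[6]):
  L0: [6]
  root=6
After append 6 (leaves=[6, 6]):
  L0: [6, 6]
  L1: h(6,6)=(6*31+6)%997=192 -> [192]
  root=192
After append 54 (leaves=[6, 6, 54]):
  L0: [6, 6, 54]
  L1: h(6,6)=(6*31+6)%997=192 h(54,54)=(54*31+54)%997=731 -> [192, 731]
  L2: h(192,731)=(192*31+731)%997=701 -> [701]
  root=701
After append 5 (leaves=[6, 6, 54, 5]):
  L0: [6, 6, 54, 5]
  L1: h(6,6)=(6*31+6)%997=192 h(54,5)=(54*31+5)%997=682 -> [192, 682]
  L2: h(192,682)=(192*31+682)%997=652 -> [652]
  root=652

Answer: 6 192 701 652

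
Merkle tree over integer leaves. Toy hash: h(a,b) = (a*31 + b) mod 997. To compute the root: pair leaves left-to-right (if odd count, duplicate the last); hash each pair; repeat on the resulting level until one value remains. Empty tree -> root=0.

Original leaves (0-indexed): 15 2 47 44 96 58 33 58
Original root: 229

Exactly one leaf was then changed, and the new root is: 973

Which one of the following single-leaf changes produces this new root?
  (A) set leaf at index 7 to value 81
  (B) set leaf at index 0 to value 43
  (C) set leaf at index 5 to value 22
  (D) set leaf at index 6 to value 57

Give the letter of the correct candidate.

Answer: D

Derivation:
Original leaves: [15, 2, 47, 44, 96, 58, 33, 58]
Target new root: 973
Try each candidate change and compute the resulting root:
Candidate A: set leaf[7] = 81 -> leaves = [15, 2, 47, 44, 96, 58, 33, 81]
  L0: [15, 2, 47, 44, 96, 58, 33, 81]
  L1: h(15,2)=(15*31+2)%997=467 h(47,44)=(47*31+44)%997=504 h(96,58)=(96*31+58)%997=43 h(33,81)=(33*31+81)%997=107 -> [467, 504, 43, 107]
  L2: h(467,504)=(467*31+504)%997=26 h(43,107)=(43*31+107)%997=443 -> [26, 443]
  L3: h(26,443)=(26*31+443)%997=252 -> [252]
  root = 252 != target 973
Candidate B: set leaf[0] = 43 -> leaves = [43, 2, 47, 44, 96, 58, 33, 58]
  L0: [43, 2, 47, 44, 96, 58, 33, 58]
  L1: h(43,2)=(43*31+2)%997=338 h(47,44)=(47*31+44)%997=504 h(96,58)=(96*31+58)%997=43 h(33,58)=(33*31+58)%997=84 -> [338, 504, 43, 84]
  L2: h(338,504)=(338*31+504)%997=15 h(43,84)=(43*31+84)%997=420 -> [15, 420]
  L3: h(15,420)=(15*31+420)%997=885 -> [885]
  root = 885 != target 973
Candidate C: set leaf[5] = 22 -> leaves = [15, 2, 47, 44, 96, 22, 33, 58]
  L0: [15, 2, 47, 44, 96, 22, 33, 58]
  L1: h(15,2)=(15*31+2)%997=467 h(47,44)=(47*31+44)%997=504 h(96,22)=(96*31+22)%997=7 h(33,58)=(33*31+58)%997=84 -> [467, 504, 7, 84]
  L2: h(467,504)=(467*31+504)%997=26 h(7,84)=(7*31+84)%997=301 -> [26, 301]
  L3: h(26,301)=(26*31+301)%997=110 -> [110]
  root = 110 != target 973
Candidate D: set leaf[6] = 57 -> leaves = [15, 2, 47, 44, 96, 58, 57, 58]
  L0: [15, 2, 47, 44, 96, 58, 57, 58]
  L1: h(15,2)=(15*31+2)%997=467 h(47,44)=(47*31+44)%997=504 h(96,58)=(96*31+58)%997=43 h(57,58)=(57*31+58)%997=828 -> [467, 504, 43, 828]
  L2: h(467,504)=(467*31+504)%997=26 h(43,828)=(43*31+828)%997=167 -> [26, 167]
  L3: h(26,167)=(26*31+167)%997=973 -> [973]
  root = 973 == target 973  ** MATCH **
Candidate D produces the target root.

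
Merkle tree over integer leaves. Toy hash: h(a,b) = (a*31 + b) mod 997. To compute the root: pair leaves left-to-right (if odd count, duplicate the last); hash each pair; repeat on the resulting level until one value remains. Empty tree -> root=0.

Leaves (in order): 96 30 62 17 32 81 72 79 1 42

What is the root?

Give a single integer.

Answer: 284

Derivation:
L0: [96, 30, 62, 17, 32, 81, 72, 79, 1, 42]
L1: h(96,30)=(96*31+30)%997=15 h(62,17)=(62*31+17)%997=942 h(32,81)=(32*31+81)%997=76 h(72,79)=(72*31+79)%997=317 h(1,42)=(1*31+42)%997=73 -> [15, 942, 76, 317, 73]
L2: h(15,942)=(15*31+942)%997=410 h(76,317)=(76*31+317)%997=679 h(73,73)=(73*31+73)%997=342 -> [410, 679, 342]
L3: h(410,679)=(410*31+679)%997=428 h(342,342)=(342*31+342)%997=974 -> [428, 974]
L4: h(428,974)=(428*31+974)%997=284 -> [284]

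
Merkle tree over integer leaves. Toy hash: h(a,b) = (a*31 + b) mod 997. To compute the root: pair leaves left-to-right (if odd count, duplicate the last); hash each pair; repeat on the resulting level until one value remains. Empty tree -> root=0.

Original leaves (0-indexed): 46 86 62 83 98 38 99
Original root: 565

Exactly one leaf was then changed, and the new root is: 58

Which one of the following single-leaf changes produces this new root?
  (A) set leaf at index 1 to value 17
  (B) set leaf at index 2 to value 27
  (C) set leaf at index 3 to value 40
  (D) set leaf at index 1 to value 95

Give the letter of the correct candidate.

Original leaves: [46, 86, 62, 83, 98, 38, 99]
Target new root: 58
Try each candidate change and compute the resulting root:
Candidate A: set leaf[1] = 17 -> leaves = [46, 17, 62, 83, 98, 38, 99]
  L0: [46, 17, 62, 83, 98, 38, 99]
  L1: h(46,17)=(46*31+17)%997=446 h(62,83)=(62*31+83)%997=11 h(98,38)=(98*31+38)%997=85 h(99,99)=(99*31+99)%997=177 -> [446, 11, 85, 177]
  L2: h(446,11)=(446*31+11)%997=876 h(85,177)=(85*31+177)%997=818 -> [876, 818]
  L3: h(876,818)=(876*31+818)%997=58 -> [58]
  root = 58 == target 58  ** MATCH **
Candidate B: set leaf[2] = 27 -> leaves = [46, 86, 27, 83, 98, 38, 99]
  L0: [46, 86, 27, 83, 98, 38, 99]
  L1: h(46,86)=(46*31+86)%997=515 h(27,83)=(27*31+83)%997=920 h(98,38)=(98*31+38)%997=85 h(99,99)=(99*31+99)%997=177 -> [515, 920, 85, 177]
  L2: h(515,920)=(515*31+920)%997=933 h(85,177)=(85*31+177)%997=818 -> [933, 818]
  L3: h(933,818)=(933*31+818)%997=828 -> [828]
  root = 828 != target 58
Candidate C: set leaf[3] = 40 -> leaves = [46, 86, 62, 40, 98, 38, 99]
  L0: [46, 86, 62, 40, 98, 38, 99]
  L1: h(46,86)=(46*31+86)%997=515 h(62,40)=(62*31+40)%997=965 h(98,38)=(98*31+38)%997=85 h(99,99)=(99*31+99)%997=177 -> [515, 965, 85, 177]
  L2: h(515,965)=(515*31+965)%997=978 h(85,177)=(85*31+177)%997=818 -> [978, 818]
  L3: h(978,818)=(978*31+818)%997=229 -> [229]
  root = 229 != target 58
Candidate D: set leaf[1] = 95 -> leaves = [46, 95, 62, 83, 98, 38, 99]
  L0: [46, 95, 62, 83, 98, 38, 99]
  L1: h(46,95)=(46*31+95)%997=524 h(62,83)=(62*31+83)%997=11 h(98,38)=(98*31+38)%997=85 h(99,99)=(99*31+99)%997=177 -> [524, 11, 85, 177]
  L2: h(524,11)=(524*31+11)%997=303 h(85,177)=(85*31+177)%997=818 -> [303, 818]
  L3: h(303,818)=(303*31+818)%997=241 -> [241]
  root = 241 != target 58
Candidate A produces the target root.

Answer: A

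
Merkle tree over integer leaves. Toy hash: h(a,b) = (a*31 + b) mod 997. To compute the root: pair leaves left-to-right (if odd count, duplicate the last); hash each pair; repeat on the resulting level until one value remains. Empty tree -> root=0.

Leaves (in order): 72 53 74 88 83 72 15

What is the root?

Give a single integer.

Answer: 279

Derivation:
L0: [72, 53, 74, 88, 83, 72, 15]
L1: h(72,53)=(72*31+53)%997=291 h(74,88)=(74*31+88)%997=388 h(83,72)=(83*31+72)%997=651 h(15,15)=(15*31+15)%997=480 -> [291, 388, 651, 480]
L2: h(291,388)=(291*31+388)%997=436 h(651,480)=(651*31+480)%997=721 -> [436, 721]
L3: h(436,721)=(436*31+721)%997=279 -> [279]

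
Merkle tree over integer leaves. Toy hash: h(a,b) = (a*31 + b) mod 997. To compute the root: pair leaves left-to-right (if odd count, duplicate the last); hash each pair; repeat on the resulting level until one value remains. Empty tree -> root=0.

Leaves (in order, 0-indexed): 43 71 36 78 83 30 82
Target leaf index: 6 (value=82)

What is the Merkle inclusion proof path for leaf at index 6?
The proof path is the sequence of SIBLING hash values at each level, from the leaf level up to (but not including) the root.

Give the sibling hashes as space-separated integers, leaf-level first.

Answer: 82 609 850

Derivation:
L0 (leaves): [43, 71, 36, 78, 83, 30, 82], target index=6
L1: h(43,71)=(43*31+71)%997=407 [pair 0] h(36,78)=(36*31+78)%997=197 [pair 1] h(83,30)=(83*31+30)%997=609 [pair 2] h(82,82)=(82*31+82)%997=630 [pair 3] -> [407, 197, 609, 630]
  Sibling for proof at L0: 82
L2: h(407,197)=(407*31+197)%997=850 [pair 0] h(609,630)=(609*31+630)%997=566 [pair 1] -> [850, 566]
  Sibling for proof at L1: 609
L3: h(850,566)=(850*31+566)%997=994 [pair 0] -> [994]
  Sibling for proof at L2: 850
Root: 994
Proof path (sibling hashes from leaf to root): [82, 609, 850]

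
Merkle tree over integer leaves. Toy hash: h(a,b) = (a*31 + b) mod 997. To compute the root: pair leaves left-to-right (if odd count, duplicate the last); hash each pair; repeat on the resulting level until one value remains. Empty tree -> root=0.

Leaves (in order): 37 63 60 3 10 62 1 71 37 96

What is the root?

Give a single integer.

Answer: 706

Derivation:
L0: [37, 63, 60, 3, 10, 62, 1, 71, 37, 96]
L1: h(37,63)=(37*31+63)%997=213 h(60,3)=(60*31+3)%997=866 h(10,62)=(10*31+62)%997=372 h(1,71)=(1*31+71)%997=102 h(37,96)=(37*31+96)%997=246 -> [213, 866, 372, 102, 246]
L2: h(213,866)=(213*31+866)%997=490 h(372,102)=(372*31+102)%997=667 h(246,246)=(246*31+246)%997=893 -> [490, 667, 893]
L3: h(490,667)=(490*31+667)%997=902 h(893,893)=(893*31+893)%997=660 -> [902, 660]
L4: h(902,660)=(902*31+660)%997=706 -> [706]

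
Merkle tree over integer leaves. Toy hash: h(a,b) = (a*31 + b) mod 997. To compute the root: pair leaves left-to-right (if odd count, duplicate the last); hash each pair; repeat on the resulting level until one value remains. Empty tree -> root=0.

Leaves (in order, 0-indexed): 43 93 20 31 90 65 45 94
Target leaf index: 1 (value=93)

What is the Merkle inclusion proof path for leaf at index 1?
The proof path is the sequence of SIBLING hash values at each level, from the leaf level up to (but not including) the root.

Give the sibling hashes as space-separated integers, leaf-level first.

Answer: 43 651 264

Derivation:
L0 (leaves): [43, 93, 20, 31, 90, 65, 45, 94], target index=1
L1: h(43,93)=(43*31+93)%997=429 [pair 0] h(20,31)=(20*31+31)%997=651 [pair 1] h(90,65)=(90*31+65)%997=861 [pair 2] h(45,94)=(45*31+94)%997=492 [pair 3] -> [429, 651, 861, 492]
  Sibling for proof at L0: 43
L2: h(429,651)=(429*31+651)%997=989 [pair 0] h(861,492)=(861*31+492)%997=264 [pair 1] -> [989, 264]
  Sibling for proof at L1: 651
L3: h(989,264)=(989*31+264)%997=16 [pair 0] -> [16]
  Sibling for proof at L2: 264
Root: 16
Proof path (sibling hashes from leaf to root): [43, 651, 264]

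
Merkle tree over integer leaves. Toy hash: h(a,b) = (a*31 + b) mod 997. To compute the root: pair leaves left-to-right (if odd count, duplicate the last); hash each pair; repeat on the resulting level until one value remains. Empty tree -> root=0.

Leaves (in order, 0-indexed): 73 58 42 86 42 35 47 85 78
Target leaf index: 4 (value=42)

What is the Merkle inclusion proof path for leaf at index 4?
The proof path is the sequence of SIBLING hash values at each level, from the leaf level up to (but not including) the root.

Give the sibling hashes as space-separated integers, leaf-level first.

Answer: 35 545 558 593

Derivation:
L0 (leaves): [73, 58, 42, 86, 42, 35, 47, 85, 78], target index=4
L1: h(73,58)=(73*31+58)%997=327 [pair 0] h(42,86)=(42*31+86)%997=391 [pair 1] h(42,35)=(42*31+35)%997=340 [pair 2] h(47,85)=(47*31+85)%997=545 [pair 3] h(78,78)=(78*31+78)%997=502 [pair 4] -> [327, 391, 340, 545, 502]
  Sibling for proof at L0: 35
L2: h(327,391)=(327*31+391)%997=558 [pair 0] h(340,545)=(340*31+545)%997=118 [pair 1] h(502,502)=(502*31+502)%997=112 [pair 2] -> [558, 118, 112]
  Sibling for proof at L1: 545
L3: h(558,118)=(558*31+118)%997=467 [pair 0] h(112,112)=(112*31+112)%997=593 [pair 1] -> [467, 593]
  Sibling for proof at L2: 558
L4: h(467,593)=(467*31+593)%997=115 [pair 0] -> [115]
  Sibling for proof at L3: 593
Root: 115
Proof path (sibling hashes from leaf to root): [35, 545, 558, 593]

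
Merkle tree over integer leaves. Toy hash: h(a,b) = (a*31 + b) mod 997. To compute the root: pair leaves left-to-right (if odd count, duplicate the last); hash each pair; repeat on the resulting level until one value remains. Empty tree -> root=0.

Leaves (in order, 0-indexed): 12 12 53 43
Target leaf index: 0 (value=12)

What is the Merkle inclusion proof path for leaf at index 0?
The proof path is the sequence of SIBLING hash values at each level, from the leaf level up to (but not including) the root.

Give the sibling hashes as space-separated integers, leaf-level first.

Answer: 12 689

Derivation:
L0 (leaves): [12, 12, 53, 43], target index=0
L1: h(12,12)=(12*31+12)%997=384 [pair 0] h(53,43)=(53*31+43)%997=689 [pair 1] -> [384, 689]
  Sibling for proof at L0: 12
L2: h(384,689)=(384*31+689)%997=629 [pair 0] -> [629]
  Sibling for proof at L1: 689
Root: 629
Proof path (sibling hashes from leaf to root): [12, 689]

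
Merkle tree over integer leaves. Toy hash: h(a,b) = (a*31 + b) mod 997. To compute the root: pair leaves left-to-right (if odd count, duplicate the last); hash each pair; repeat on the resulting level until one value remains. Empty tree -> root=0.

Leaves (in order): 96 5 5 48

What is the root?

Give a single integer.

Answer: 890

Derivation:
L0: [96, 5, 5, 48]
L1: h(96,5)=(96*31+5)%997=987 h(5,48)=(5*31+48)%997=203 -> [987, 203]
L2: h(987,203)=(987*31+203)%997=890 -> [890]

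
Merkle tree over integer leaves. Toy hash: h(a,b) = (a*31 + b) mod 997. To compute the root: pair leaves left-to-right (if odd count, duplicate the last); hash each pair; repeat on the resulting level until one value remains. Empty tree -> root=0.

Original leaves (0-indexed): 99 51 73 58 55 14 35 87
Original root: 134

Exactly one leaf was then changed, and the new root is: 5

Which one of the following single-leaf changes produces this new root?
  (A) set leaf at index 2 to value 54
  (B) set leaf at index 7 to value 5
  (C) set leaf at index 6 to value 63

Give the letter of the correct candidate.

Answer: C

Derivation:
Original leaves: [99, 51, 73, 58, 55, 14, 35, 87]
Target new root: 5
Try each candidate change and compute the resulting root:
Candidate A: set leaf[2] = 54 -> leaves = [99, 51, 54, 58, 55, 14, 35, 87]
  L0: [99, 51, 54, 58, 55, 14, 35, 87]
  L1: h(99,51)=(99*31+51)%997=129 h(54,58)=(54*31+58)%997=735 h(55,14)=(55*31+14)%997=722 h(35,87)=(35*31+87)%997=175 -> [129, 735, 722, 175]
  L2: h(129,735)=(129*31+735)%997=746 h(722,175)=(722*31+175)%997=623 -> [746, 623]
  L3: h(746,623)=(746*31+623)%997=818 -> [818]
  root = 818 != target 5
Candidate B: set leaf[7] = 5 -> leaves = [99, 51, 73, 58, 55, 14, 35, 5]
  L0: [99, 51, 73, 58, 55, 14, 35, 5]
  L1: h(99,51)=(99*31+51)%997=129 h(73,58)=(73*31+58)%997=327 h(55,14)=(55*31+14)%997=722 h(35,5)=(35*31+5)%997=93 -> [129, 327, 722, 93]
  L2: h(129,327)=(129*31+327)%997=338 h(722,93)=(722*31+93)%997=541 -> [338, 541]
  L3: h(338,541)=(338*31+541)%997=52 -> [52]
  root = 52 != target 5
Candidate C: set leaf[6] = 63 -> leaves = [99, 51, 73, 58, 55, 14, 63, 87]
  L0: [99, 51, 73, 58, 55, 14, 63, 87]
  L1: h(99,51)=(99*31+51)%997=129 h(73,58)=(73*31+58)%997=327 h(55,14)=(55*31+14)%997=722 h(63,87)=(63*31+87)%997=46 -> [129, 327, 722, 46]
  L2: h(129,327)=(129*31+327)%997=338 h(722,46)=(722*31+46)%997=494 -> [338, 494]
  L3: h(338,494)=(338*31+494)%997=5 -> [5]
  root = 5 == target 5  ** MATCH **
Candidate C produces the target root.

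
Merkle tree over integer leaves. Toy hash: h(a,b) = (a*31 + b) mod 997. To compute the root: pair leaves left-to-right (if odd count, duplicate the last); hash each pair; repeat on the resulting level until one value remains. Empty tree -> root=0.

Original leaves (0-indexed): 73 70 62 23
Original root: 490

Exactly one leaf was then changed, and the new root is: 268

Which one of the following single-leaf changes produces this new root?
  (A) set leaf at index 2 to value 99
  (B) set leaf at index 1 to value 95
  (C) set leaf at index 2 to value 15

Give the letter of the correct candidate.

Answer: B

Derivation:
Original leaves: [73, 70, 62, 23]
Target new root: 268
Try each candidate change and compute the resulting root:
Candidate A: set leaf[2] = 99 -> leaves = [73, 70, 99, 23]
  L0: [73, 70, 99, 23]
  L1: h(73,70)=(73*31+70)%997=339 h(99,23)=(99*31+23)%997=101 -> [339, 101]
  L2: h(339,101)=(339*31+101)%997=640 -> [640]
  root = 640 != target 268
Candidate B: set leaf[1] = 95 -> leaves = [73, 95, 62, 23]
  L0: [73, 95, 62, 23]
  L1: h(73,95)=(73*31+95)%997=364 h(62,23)=(62*31+23)%997=948 -> [364, 948]
  L2: h(364,948)=(364*31+948)%997=268 -> [268]
  root = 268 == target 268  ** MATCH **
Candidate C: set leaf[2] = 15 -> leaves = [73, 70, 15, 23]
  L0: [73, 70, 15, 23]
  L1: h(73,70)=(73*31+70)%997=339 h(15,23)=(15*31+23)%997=488 -> [339, 488]
  L2: h(339,488)=(339*31+488)%997=30 -> [30]
  root = 30 != target 268
Candidate B produces the target root.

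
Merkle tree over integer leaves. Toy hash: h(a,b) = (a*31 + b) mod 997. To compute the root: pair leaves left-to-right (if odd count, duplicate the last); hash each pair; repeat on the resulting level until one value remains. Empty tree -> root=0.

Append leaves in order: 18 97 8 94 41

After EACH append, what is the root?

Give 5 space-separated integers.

After append 18 (leaves=[18]):
  L0: [18]
  root=18
After append 97 (leaves=[18, 97]):
  L0: [18, 97]
  L1: h(18,97)=(18*31+97)%997=655 -> [655]
  root=655
After append 8 (leaves=[18, 97, 8]):
  L0: [18, 97, 8]
  L1: h(18,97)=(18*31+97)%997=655 h(8,8)=(8*31+8)%997=256 -> [655, 256]
  L2: h(655,256)=(655*31+256)%997=621 -> [621]
  root=621
After append 94 (leaves=[18, 97, 8, 94]):
  L0: [18, 97, 8, 94]
  L1: h(18,97)=(18*31+97)%997=655 h(8,94)=(8*31+94)%997=342 -> [655, 342]
  L2: h(655,342)=(655*31+342)%997=707 -> [707]
  root=707
After append 41 (leaves=[18, 97, 8, 94, 41]):
  L0: [18, 97, 8, 94, 41]
  L1: h(18,97)=(18*31+97)%997=655 h(8,94)=(8*31+94)%997=342 h(41,41)=(41*31+41)%997=315 -> [655, 342, 315]
  L2: h(655,342)=(655*31+342)%997=707 h(315,315)=(315*31+315)%997=110 -> [707, 110]
  L3: h(707,110)=(707*31+110)%997=93 -> [93]
  root=93

Answer: 18 655 621 707 93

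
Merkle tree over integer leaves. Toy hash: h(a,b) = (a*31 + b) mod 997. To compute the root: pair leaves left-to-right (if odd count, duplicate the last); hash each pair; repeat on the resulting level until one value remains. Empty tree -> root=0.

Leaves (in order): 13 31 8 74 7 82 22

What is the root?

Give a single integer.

L0: [13, 31, 8, 74, 7, 82, 22]
L1: h(13,31)=(13*31+31)%997=434 h(8,74)=(8*31+74)%997=322 h(7,82)=(7*31+82)%997=299 h(22,22)=(22*31+22)%997=704 -> [434, 322, 299, 704]
L2: h(434,322)=(434*31+322)%997=815 h(299,704)=(299*31+704)%997=3 -> [815, 3]
L3: h(815,3)=(815*31+3)%997=343 -> [343]

Answer: 343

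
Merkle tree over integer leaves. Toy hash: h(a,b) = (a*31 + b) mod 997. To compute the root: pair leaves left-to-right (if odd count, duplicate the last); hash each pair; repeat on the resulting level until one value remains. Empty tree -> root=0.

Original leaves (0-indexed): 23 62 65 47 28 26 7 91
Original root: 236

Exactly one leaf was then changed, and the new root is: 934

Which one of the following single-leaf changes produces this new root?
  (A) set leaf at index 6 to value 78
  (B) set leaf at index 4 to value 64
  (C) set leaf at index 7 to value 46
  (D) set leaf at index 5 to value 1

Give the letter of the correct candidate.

Answer: B

Derivation:
Original leaves: [23, 62, 65, 47, 28, 26, 7, 91]
Target new root: 934
Try each candidate change and compute the resulting root:
Candidate A: set leaf[6] = 78 -> leaves = [23, 62, 65, 47, 28, 26, 78, 91]
  L0: [23, 62, 65, 47, 28, 26, 78, 91]
  L1: h(23,62)=(23*31+62)%997=775 h(65,47)=(65*31+47)%997=68 h(28,26)=(28*31+26)%997=894 h(78,91)=(78*31+91)%997=515 -> [775, 68, 894, 515]
  L2: h(775,68)=(775*31+68)%997=165 h(894,515)=(894*31+515)%997=313 -> [165, 313]
  L3: h(165,313)=(165*31+313)%997=443 -> [443]
  root = 443 != target 934
Candidate B: set leaf[4] = 64 -> leaves = [23, 62, 65, 47, 64, 26, 7, 91]
  L0: [23, 62, 65, 47, 64, 26, 7, 91]
  L1: h(23,62)=(23*31+62)%997=775 h(65,47)=(65*31+47)%997=68 h(64,26)=(64*31+26)%997=16 h(7,91)=(7*31+91)%997=308 -> [775, 68, 16, 308]
  L2: h(775,68)=(775*31+68)%997=165 h(16,308)=(16*31+308)%997=804 -> [165, 804]
  L3: h(165,804)=(165*31+804)%997=934 -> [934]
  root = 934 == target 934  ** MATCH **
Candidate C: set leaf[7] = 46 -> leaves = [23, 62, 65, 47, 28, 26, 7, 46]
  L0: [23, 62, 65, 47, 28, 26, 7, 46]
  L1: h(23,62)=(23*31+62)%997=775 h(65,47)=(65*31+47)%997=68 h(28,26)=(28*31+26)%997=894 h(7,46)=(7*31+46)%997=263 -> [775, 68, 894, 263]
  L2: h(775,68)=(775*31+68)%997=165 h(894,263)=(894*31+263)%997=61 -> [165, 61]
  L3: h(165,61)=(165*31+61)%997=191 -> [191]
  root = 191 != target 934
Candidate D: set leaf[5] = 1 -> leaves = [23, 62, 65, 47, 28, 1, 7, 91]
  L0: [23, 62, 65, 47, 28, 1, 7, 91]
  L1: h(23,62)=(23*31+62)%997=775 h(65,47)=(65*31+47)%997=68 h(28,1)=(28*31+1)%997=869 h(7,91)=(7*31+91)%997=308 -> [775, 68, 869, 308]
  L2: h(775,68)=(775*31+68)%997=165 h(869,308)=(869*31+308)%997=328 -> [165, 328]
  L3: h(165,328)=(165*31+328)%997=458 -> [458]
  root = 458 != target 934
Candidate B produces the target root.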